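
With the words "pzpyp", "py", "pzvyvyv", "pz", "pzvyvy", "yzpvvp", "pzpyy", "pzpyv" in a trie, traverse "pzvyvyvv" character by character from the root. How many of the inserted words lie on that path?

3

Check each prefix of "pzvyvyvv" against the stored set — each match is an end-marker on the path.
Prefixes of the query that are stored words: "pz", "pzvyvy", "pzvyvyv"
Count: 3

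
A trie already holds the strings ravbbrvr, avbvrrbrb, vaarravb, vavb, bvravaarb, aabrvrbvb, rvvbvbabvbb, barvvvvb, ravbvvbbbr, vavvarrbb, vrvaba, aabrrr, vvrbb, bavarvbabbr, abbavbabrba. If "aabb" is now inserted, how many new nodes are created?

Walking "aabb" from the root, the first 3 characters ("aab") follow existing edges; "b" is the first miss.
So 4 − 3 = 1 new nodes.

1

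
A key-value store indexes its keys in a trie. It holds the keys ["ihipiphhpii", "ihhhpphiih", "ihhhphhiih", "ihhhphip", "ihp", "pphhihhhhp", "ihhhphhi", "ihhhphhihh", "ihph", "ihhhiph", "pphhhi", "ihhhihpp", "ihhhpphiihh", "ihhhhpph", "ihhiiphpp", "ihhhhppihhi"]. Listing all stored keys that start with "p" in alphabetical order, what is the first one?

pphhhi

Words with prefix "p", in lexicographic order: "pphhhi", "pphhihhhhp"
The 1st is pphhhi.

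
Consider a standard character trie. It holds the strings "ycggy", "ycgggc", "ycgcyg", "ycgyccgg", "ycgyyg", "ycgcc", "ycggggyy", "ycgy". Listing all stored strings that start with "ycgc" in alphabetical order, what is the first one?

DFS of the "ycgc" subtree visits, in order: "ycgcc", "ycgcyg"
Position 1: ycgcc

ycgcc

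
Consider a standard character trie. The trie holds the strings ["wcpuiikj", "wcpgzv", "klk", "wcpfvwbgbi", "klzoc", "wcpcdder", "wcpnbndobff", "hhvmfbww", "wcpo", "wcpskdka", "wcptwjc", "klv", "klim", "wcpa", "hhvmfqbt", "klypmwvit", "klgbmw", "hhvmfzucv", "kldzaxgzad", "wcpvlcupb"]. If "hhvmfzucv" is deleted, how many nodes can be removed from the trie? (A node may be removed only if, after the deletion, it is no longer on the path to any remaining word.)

4

Walk "hhvmfzucv" from the leaf back toward the root, removing each node that no remaining word uses.
The suffix "zucv" (4 nodes) is used only by "hhvmfzucv"; the node for "hhvmf" still has the child "b", so pruning stops there.
Nodes removed: 4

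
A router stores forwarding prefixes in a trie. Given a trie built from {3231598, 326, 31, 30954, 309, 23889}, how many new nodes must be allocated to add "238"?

Every character of "238" already lies on an existing path (it is a prefix of some stored word).
No new nodes are needed: 0.

0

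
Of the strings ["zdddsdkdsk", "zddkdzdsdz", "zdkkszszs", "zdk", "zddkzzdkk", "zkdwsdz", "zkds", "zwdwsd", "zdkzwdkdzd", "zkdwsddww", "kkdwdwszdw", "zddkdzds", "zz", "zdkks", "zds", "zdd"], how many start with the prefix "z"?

15

Traverse to the node for "z", then collect every word in that subtree.
Words under "z": zdd, zdddsdkdsk, zddkdzds, zddkdzdsdz, zddkzzdkk, zdk, zdkks, zdkkszszs, zdkzwdkdzd, zds, zkds, zkdwsddww, zkdwsdz, zwdwsd, zz
Count: 15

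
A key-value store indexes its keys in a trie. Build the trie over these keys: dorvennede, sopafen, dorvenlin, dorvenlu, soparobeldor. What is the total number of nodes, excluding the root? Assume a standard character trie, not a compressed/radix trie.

Count nodes per top-level branch (shared prefixes stored once):
  'd'-branch (dorvenlin, dorvenlu, dorvennede): 14 nodes
  's'-branch (sopafen, soparobeldor): 15 nodes
Sum: 29

29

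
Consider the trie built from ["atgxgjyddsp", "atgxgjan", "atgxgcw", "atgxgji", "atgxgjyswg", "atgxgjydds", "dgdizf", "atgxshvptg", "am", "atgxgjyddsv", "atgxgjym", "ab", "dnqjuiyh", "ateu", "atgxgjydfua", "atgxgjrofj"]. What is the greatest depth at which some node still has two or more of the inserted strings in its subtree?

10

The deepest shared node is where two words last agree before diverging.
"atgxgjydds" and "atgxgjyddsp" agree on "atgxgjydds" (10 characters) before diverging; nothing deeper is shared.
Longest shared-prefix length: 10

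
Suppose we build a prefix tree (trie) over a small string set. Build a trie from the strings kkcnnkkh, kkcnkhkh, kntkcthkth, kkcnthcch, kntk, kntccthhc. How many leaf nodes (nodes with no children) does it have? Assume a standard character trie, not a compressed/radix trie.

Leaves are exactly the stored words that no other stored word extends.
Those words: "kkcnkhkh", "kkcnnkkh", "kkcnthcch", "kntccthhc", "kntkcthkth"
Leaf count: 5

5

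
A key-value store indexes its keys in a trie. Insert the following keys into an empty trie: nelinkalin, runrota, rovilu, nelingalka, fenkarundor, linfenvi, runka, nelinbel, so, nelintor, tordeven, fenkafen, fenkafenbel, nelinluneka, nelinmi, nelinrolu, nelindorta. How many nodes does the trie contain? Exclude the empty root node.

87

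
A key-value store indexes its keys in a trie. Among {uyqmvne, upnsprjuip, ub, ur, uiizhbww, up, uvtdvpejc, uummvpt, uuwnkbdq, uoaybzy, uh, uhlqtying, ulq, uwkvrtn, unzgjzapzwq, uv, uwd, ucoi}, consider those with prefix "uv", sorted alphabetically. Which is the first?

Words with prefix "uv", in lexicographic order: "uv", "uvtdvpejc"
The 1st is uv.

uv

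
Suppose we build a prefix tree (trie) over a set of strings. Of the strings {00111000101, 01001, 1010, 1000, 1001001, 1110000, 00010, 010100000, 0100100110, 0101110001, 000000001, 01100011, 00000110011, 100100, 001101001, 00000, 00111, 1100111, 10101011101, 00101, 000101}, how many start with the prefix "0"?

14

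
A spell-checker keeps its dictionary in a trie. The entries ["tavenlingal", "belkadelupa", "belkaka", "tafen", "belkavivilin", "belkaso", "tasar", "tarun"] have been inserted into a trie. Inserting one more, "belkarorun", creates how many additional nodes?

"belka" is already a path in the trie; the remaining "rorun" must be added.
New nodes needed: |"belkarorun"| − 5 = 10 − 5 = 5.

5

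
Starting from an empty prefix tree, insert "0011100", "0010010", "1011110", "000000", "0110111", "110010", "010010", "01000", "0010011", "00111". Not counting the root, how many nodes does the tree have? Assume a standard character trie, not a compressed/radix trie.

39

For each word, the new-node count is its length minus the longest prefix already in the trie:
  "0011100" → 7 new (0, 0, 1, 1, 1, 0, 0)
  "0010010" → prefix "001" already present; 4 new (0, 0, 1, 0)
  "1011110" → 7 new (1, 0, 1, 1, 1, 1, 0)
  "000000" → prefix "00" already present; 4 new (0, 0, 0, 0)
  "0110111" → prefix "0" already present; 6 new (1, 1, 0, 1, 1, 1)
  "110010" → prefix "1" already present; 5 new (1, 0, 0, 1, 0)
  "010010" → prefix "01" already present; 4 new (0, 0, 1, 0)
  "01000" → prefix "0100" already present; 1 new (0)
  "0010011" → prefix "001001" already present; 1 new (1)
  "00111" → prefix "00111" already present; 0 new (none)
Total nodes = 7 + 4 + 7 + 4 + 6 + 5 + 4 + 1 + 1 + 0 = 39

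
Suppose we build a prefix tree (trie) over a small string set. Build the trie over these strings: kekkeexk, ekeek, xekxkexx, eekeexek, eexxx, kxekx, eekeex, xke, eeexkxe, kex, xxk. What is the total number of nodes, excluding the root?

For each word, the new-node count is its length minus the longest prefix already in the trie:
  "kekkeexk" → 8 new (k, e, k, k, e, e, x, k)
  "ekeek" → 5 new (e, k, e, e, k)
  "xekxkexx" → 8 new (x, e, k, x, k, e, x, x)
  "eekeexek" → prefix "e" already present; 7 new (e, k, e, e, x, e, k)
  "eexxx" → prefix "ee" already present; 3 new (x, x, x)
  "kxekx" → prefix "k" already present; 4 new (x, e, k, x)
  "eekeex" → prefix "eekeex" already present; 0 new (none)
  "xke" → prefix "x" already present; 2 new (k, e)
  "eeexkxe" → prefix "ee" already present; 5 new (e, x, k, x, e)
  "kex" → prefix "ke" already present; 1 new (x)
  "xxk" → prefix "x" already present; 2 new (x, k)
Total nodes = 8 + 5 + 8 + 7 + 3 + 4 + 0 + 2 + 5 + 1 + 2 = 45

45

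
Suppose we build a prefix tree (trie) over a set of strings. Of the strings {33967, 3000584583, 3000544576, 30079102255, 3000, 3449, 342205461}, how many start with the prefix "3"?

Filter for entries beginning with "3":
Words under "3": 3000, 3000544576, 3000584583, 30079102255, 33967, 342205461, 3449
Count: 7

7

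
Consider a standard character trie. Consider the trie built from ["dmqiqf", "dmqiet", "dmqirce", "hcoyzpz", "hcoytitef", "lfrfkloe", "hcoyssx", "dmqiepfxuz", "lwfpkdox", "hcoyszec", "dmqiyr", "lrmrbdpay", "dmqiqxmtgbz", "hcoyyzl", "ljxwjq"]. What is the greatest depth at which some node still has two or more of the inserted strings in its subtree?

5

The deepest shared node is where two words last agree before diverging.
"dmqiepfxuz" and "dmqiet" agree on "dmqie" (5 characters) before diverging; nothing deeper is shared.
Longest shared-prefix length: 5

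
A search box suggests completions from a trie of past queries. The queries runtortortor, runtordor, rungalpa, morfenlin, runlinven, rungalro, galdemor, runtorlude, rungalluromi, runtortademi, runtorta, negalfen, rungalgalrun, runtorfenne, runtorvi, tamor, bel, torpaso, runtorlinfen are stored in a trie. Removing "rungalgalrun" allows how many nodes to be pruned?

6

A node on "rungalgalrun"'s path can go only if nothing else ends at it or branches off below it.
The suffix "galrun" (6 nodes) is used only by "rungalgalrun"; the node for "rungal" still has the child "p", so pruning stops there.
Nodes removed: 6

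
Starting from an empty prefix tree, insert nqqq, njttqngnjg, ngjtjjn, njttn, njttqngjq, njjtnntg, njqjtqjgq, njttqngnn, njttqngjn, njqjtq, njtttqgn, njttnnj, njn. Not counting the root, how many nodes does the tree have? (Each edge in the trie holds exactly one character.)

Trace insertions, counting only characters that open a new branch:
  "nqqq" → 4 new (n, q, q, q)
  "njttqngnjg" → prefix "n" already present; 9 new (j, t, t, q, n, g, n, j, g)
  "ngjtjjn" → prefix "n" already present; 6 new (g, j, t, j, j, n)
  "njttn" → prefix "njtt" already present; 1 new (n)
  "njttqngjq" → prefix "njttqng" already present; 2 new (j, q)
  "njjtnntg" → prefix "nj" already present; 6 new (j, t, n, n, t, g)
  "njqjtqjgq" → prefix "nj" already present; 7 new (q, j, t, q, j, g, q)
  "njttqngnn" → prefix "njttqngn" already present; 1 new (n)
  "njttqngjn" → prefix "njttqngj" already present; 1 new (n)
  "njqjtq" → prefix "njqjtq" already present; 0 new (none)
  "njtttqgn" → prefix "njtt" already present; 4 new (t, q, g, n)
  "njttnnj" → prefix "njttn" already present; 2 new (n, j)
  "njn" → prefix "nj" already present; 1 new (n)
Total nodes = 4 + 9 + 6 + 1 + 2 + 6 + 7 + 1 + 1 + 0 + 4 + 2 + 1 = 44

44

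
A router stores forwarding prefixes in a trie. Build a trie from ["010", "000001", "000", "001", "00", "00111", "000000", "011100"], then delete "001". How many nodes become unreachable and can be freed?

0

After clearing the end-marker at "001", prune upward until reaching a node still needed by another word.
Every node on "001" is still needed (e.g. by "00111"), so nothing is freed.
Nodes removed: 0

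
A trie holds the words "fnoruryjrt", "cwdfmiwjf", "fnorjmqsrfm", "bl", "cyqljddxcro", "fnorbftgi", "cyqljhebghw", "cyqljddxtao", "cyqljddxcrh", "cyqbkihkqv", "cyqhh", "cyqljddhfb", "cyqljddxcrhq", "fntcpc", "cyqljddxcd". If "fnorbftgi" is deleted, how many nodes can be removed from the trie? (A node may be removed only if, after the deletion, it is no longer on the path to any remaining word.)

A node on "fnorbftgi"'s path can go only if nothing else ends at it or branches off below it.
The suffix "bftgi" (5 nodes) is used only by "fnorbftgi"; the node for "fnor" still has the child "u", so pruning stops there.
Nodes removed: 5

5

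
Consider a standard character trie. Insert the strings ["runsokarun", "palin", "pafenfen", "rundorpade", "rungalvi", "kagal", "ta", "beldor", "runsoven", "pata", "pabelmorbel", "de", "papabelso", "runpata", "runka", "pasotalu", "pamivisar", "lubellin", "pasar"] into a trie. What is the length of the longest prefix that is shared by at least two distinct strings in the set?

Equivalently: take the maximum, over all pairs, of their longest common prefix length.
"runsokarun" and "runsoven" agree on "runso" (5 characters) before diverging; nothing deeper is shared.
Longest shared-prefix length: 5

5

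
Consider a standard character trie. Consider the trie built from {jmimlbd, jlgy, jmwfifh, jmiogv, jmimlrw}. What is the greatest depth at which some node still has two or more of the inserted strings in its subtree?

Look for the deepest trie node that still has at least two words in its subtree.
e.g. "jmimlbd" and "jmimlrw" share the prefix "jmiml" of length 5; no pair shares a longer one.
Longest shared-prefix length: 5

5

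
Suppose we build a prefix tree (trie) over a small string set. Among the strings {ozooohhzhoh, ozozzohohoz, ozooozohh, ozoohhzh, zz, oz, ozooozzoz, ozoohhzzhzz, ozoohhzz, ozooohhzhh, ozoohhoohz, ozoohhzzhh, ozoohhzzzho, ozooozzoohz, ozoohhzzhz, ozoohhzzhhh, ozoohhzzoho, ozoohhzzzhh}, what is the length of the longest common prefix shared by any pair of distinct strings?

10

Equivalently: take the maximum, over all pairs, of their longest common prefix length.
e.g. "ozoohhzzhh" and "ozoohhzzhhh" share the prefix "ozoohhzzhh" of length 10; no pair shares a longer one.
Longest shared-prefix length: 10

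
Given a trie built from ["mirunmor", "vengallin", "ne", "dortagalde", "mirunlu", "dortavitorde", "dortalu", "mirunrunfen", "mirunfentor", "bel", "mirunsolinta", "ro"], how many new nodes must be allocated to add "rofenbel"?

6

Walking "rofenbel" from the root, the first 2 characters ("ro") follow existing edges; "f" is the first miss.
So 8 − 2 = 6 new nodes.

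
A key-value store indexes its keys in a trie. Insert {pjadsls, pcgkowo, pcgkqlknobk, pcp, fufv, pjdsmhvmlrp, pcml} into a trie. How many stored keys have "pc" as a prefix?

4

Walk to "pc"; the words in its subtree are exactly those with that prefix.
Matches: "pcgkowo", "pcgkqlknobk", "pcml", "pcp"
Count: 4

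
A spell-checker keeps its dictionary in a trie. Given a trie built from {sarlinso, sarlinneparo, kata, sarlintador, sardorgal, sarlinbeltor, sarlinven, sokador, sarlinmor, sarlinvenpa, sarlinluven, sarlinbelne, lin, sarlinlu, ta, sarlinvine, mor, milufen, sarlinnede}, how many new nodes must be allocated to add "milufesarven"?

"milufe" is already a path in the trie; the remaining "sarven" must be added.
So 12 − 6 = 6 new nodes.

6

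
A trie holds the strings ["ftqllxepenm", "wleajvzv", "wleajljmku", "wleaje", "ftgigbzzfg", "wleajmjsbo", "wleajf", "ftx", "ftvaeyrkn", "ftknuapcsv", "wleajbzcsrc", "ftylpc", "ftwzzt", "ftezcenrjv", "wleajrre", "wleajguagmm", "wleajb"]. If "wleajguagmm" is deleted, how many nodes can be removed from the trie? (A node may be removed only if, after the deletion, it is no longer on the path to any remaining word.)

6

After clearing the end-marker at "wleajguagmm", prune upward until reaching a node still needed by another word.
The suffix "guagmm" (6 nodes) is used only by "wleajguagmm"; the node for "wleaj" still has the child "v", so pruning stops there.
Nodes removed: 6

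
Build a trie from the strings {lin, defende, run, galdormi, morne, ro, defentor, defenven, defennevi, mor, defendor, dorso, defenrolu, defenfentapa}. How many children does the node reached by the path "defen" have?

The children of the "defen" node are the distinct next characters among strings starting with "defen".
Characters that immediately follow "defen" among the stored strings: {d, f, n, r, t, v}.
That node has 6 child edges.

6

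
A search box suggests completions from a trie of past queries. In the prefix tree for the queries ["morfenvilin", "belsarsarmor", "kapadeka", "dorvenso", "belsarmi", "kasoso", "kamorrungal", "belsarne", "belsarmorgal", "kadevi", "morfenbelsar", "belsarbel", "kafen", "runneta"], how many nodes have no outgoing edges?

14

Leaves are exactly the stored words that no other stored word extends.
Those words: "belsarbel", "belsarmi", "belsarmorgal", "belsarne", "belsarsarmor", "dorvenso", "kadevi", "kafen", "kamorrungal", "kapadeka", "kasoso", "morfenbelsar", "morfenvilin", "runneta"
Leaf count: 14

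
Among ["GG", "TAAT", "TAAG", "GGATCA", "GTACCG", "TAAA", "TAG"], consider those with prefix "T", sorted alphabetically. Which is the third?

TAAT

Words with prefix "T", in lexicographic order: "TAAA", "TAAG", "TAAT", "TAG"
The 3rd is TAAT.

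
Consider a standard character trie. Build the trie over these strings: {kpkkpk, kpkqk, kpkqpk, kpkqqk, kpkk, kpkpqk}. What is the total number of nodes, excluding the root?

15

Trie structure (* marks end of a word):
(root)
└─ k
   └─ p
      └─ k
         ├─ k *
         │  └─ p
         │     └─ k *
         ├─ p
         │  └─ q
         │     └─ k *
         └─ q
            ├─ k *
            ├─ p
            │  └─ k *
            └─ q
               └─ k *
Counting every labelled node above: 15.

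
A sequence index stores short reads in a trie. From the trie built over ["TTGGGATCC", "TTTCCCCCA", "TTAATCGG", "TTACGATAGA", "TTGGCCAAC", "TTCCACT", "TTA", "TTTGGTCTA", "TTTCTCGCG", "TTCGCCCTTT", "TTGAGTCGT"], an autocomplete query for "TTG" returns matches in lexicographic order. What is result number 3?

TTGGGATCC

Words with prefix "TTG", in lexicographic order: "TTGAGTCGT", "TTGGCCAAC", "TTGGGATCC"
The 3rd is TTGGGATCC.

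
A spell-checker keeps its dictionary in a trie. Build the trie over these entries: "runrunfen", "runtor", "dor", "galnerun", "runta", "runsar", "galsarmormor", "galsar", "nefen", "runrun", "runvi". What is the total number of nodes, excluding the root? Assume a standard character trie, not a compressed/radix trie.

For each word, the new-node count is its length minus the longest prefix already in the trie:
  "runrunfen" → 9 new (r, u, n, r, u, n, f, e, n)
  "runtor" → prefix "run" already present; 3 new (t, o, r)
  "dor" → 3 new (d, o, r)
  "galnerun" → 8 new (g, a, l, n, e, r, u, n)
  "runta" → prefix "runt" already present; 1 new (a)
  "runsar" → prefix "run" already present; 3 new (s, a, r)
  "galsarmormor" → prefix "gal" already present; 9 new (s, a, r, m, o, r, m, o, r)
  "galsar" → prefix "galsar" already present; 0 new (none)
  "nefen" → 5 new (n, e, f, e, n)
  "runrun" → prefix "runrun" already present; 0 new (none)
  "runvi" → prefix "run" already present; 2 new (v, i)
Total nodes = 9 + 3 + 3 + 8 + 1 + 3 + 9 + 0 + 5 + 0 + 2 = 43

43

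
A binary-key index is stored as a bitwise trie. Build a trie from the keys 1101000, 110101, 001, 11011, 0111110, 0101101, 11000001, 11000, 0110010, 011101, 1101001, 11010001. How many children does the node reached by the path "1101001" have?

Walk "1101001" from the root, arriving at one node.
No stored string extends past "1101001".
That node has 0 child edges.

0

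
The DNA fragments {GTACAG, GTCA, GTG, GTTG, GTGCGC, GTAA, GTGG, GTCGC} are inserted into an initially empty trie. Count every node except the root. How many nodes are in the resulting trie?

18

Trie structure (* marks end of a word):
(root)
└─ G
   └─ T
      ├─ A
      │  ├─ A *
      │  └─ C
      │     └─ A
      │        └─ G *
      ├─ C
      │  ├─ A *
      │  └─ G
      │     └─ C *
      ├─ G *
      │  ├─ C
      │  │  └─ G
      │  │     └─ C *
      │  └─ G *
      └─ T
         └─ G *
Counting every labelled node above: 18.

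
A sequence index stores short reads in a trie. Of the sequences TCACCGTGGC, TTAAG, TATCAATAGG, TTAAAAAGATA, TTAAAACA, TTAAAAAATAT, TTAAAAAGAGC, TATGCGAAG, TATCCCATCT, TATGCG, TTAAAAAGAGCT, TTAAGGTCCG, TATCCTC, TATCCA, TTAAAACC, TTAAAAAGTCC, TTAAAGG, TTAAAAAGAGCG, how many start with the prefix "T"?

Filter for entries beginning with "T":
Words under "T": TATCAATAGG, TATCCA, TATCCCATCT, TATCCTC, TATGCG, TATGCGAAG, TCACCGTGGC, TTAAAAAATAT, TTAAAAAGAGC, TTAAAAAGAGCG, TTAAAAAGAGCT, TTAAAAAGATA, TTAAAAAGTCC, TTAAAACA, TTAAAACC, TTAAAGG, TTAAG, TTAAGGTCCG
Count: 18

18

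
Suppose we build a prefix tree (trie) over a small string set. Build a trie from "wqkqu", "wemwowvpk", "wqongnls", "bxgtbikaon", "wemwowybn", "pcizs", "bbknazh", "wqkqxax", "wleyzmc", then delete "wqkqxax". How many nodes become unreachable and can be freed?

3

A node on "wqkqxax"'s path can go only if nothing else ends at it or branches off below it.
The suffix "xax" (3 nodes) is used only by "wqkqxax"; the node for "wqkq" still has the child "u", so pruning stops there.
Nodes removed: 3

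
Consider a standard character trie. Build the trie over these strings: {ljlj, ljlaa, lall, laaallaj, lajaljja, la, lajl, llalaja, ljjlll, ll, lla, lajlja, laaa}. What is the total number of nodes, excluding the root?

Count nodes per top-level branch (shared prefixes stored once):
  'l'-branch (la, laaa, laaallaj, lajaljja, lajl, lajlja, lall, ljjlll, ljlaa, ljlj, ll, lla, llalaja): 34 nodes
Sum: 34

34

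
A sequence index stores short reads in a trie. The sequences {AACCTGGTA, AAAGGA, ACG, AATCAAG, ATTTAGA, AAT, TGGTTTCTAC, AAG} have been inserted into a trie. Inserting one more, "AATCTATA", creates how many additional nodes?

"AATC" is already a path in the trie; the remaining "TATA" must be added.
So 8 − 4 = 4 new nodes.

4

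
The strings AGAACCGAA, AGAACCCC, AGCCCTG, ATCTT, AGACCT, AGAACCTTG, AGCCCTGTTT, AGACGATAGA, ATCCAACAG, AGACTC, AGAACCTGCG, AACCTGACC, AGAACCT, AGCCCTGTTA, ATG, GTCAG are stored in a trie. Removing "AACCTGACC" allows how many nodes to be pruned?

Walk "AACCTGACC" from the leaf back toward the root, removing each node that no remaining word uses.
The suffix "ACCTGACC" (8 nodes) is used only by "AACCTGACC"; the node for "A" still has the child "G", so pruning stops there.
Nodes removed: 8

8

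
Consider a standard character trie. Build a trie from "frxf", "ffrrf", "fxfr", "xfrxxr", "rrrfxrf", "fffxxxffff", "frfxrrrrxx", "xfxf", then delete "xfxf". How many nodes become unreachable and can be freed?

2

After clearing the end-marker at "xfxf", prune upward until reaching a node still needed by another word.
The suffix "xf" (2 nodes) is used only by "xfxf"; the node for "xf" still has the child "r", so pruning stops there.
Nodes removed: 2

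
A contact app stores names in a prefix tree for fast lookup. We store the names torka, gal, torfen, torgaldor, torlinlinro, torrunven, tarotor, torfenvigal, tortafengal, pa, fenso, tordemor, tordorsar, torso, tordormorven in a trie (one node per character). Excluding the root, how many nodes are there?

For each word, the new-node count is its length minus the longest prefix already in the trie:
  "torka" → 5 new (t, o, r, k, a)
  "gal" → 3 new (g, a, l)
  "torfen" → prefix "tor" already present; 3 new (f, e, n)
  "torgaldor" → prefix "tor" already present; 6 new (g, a, l, d, o, r)
  "torlinlinro" → prefix "tor" already present; 8 new (l, i, n, l, i, n, r, o)
  "torrunven" → prefix "tor" already present; 6 new (r, u, n, v, e, n)
  "tarotor" → prefix "t" already present; 6 new (a, r, o, t, o, r)
  "torfenvigal" → prefix "torfen" already present; 5 new (v, i, g, a, l)
  "tortafengal" → prefix "tor" already present; 8 new (t, a, f, e, n, g, a, l)
  "pa" → 2 new (p, a)
  "fenso" → 5 new (f, e, n, s, o)
  "tordemor" → prefix "tor" already present; 5 new (d, e, m, o, r)
  "tordorsar" → prefix "tord" already present; 5 new (o, r, s, a, r)
  "torso" → prefix "tor" already present; 2 new (s, o)
  "tordormorven" → prefix "tordor" already present; 6 new (m, o, r, v, e, n)
Total nodes = 5 + 3 + 3 + 6 + 8 + 6 + 6 + 5 + 8 + 2 + 5 + 5 + 5 + 2 + 6 = 75

75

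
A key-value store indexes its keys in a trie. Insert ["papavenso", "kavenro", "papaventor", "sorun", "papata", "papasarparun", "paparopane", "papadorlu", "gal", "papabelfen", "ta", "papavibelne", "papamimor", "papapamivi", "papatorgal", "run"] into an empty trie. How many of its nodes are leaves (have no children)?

Leaves are exactly the stored words that no other stored word extends.
Those words: "gal", "kavenro", "papabelfen", "papadorlu", "papamimor", "papapamivi", "paparopane", "papasarparun", "papata", "papatorgal", "papavenso", "papaventor", "papavibelne", "run", "sorun", "ta"
Leaf count: 16

16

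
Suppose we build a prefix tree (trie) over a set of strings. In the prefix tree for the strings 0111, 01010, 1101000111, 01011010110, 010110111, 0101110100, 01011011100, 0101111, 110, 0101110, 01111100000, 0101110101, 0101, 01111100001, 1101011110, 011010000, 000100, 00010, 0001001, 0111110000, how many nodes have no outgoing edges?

Leaves are exactly the stored words that no other stored word extends.
Those words: "0001001", "01010", "01011010110", "01011011100", "0101110100", "0101110101", "0101111", "011010000", "01111100000", "01111100001", "1101000111", "1101011110"
Leaf count: 12

12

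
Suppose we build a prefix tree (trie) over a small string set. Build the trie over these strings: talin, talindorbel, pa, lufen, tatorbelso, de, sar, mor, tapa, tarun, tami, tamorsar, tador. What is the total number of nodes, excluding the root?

49

Trace insertions, counting only characters that open a new branch:
  "talin" → 5 new (t, a, l, i, n)
  "talindorbel" → prefix "talin" already present; 6 new (d, o, r, b, e, l)
  "pa" → 2 new (p, a)
  "lufen" → 5 new (l, u, f, e, n)
  "tatorbelso" → prefix "ta" already present; 8 new (t, o, r, b, e, l, s, o)
  "de" → 2 new (d, e)
  "sar" → 3 new (s, a, r)
  "mor" → 3 new (m, o, r)
  "tapa" → prefix "ta" already present; 2 new (p, a)
  "tarun" → prefix "ta" already present; 3 new (r, u, n)
  "tami" → prefix "ta" already present; 2 new (m, i)
  "tamorsar" → prefix "tam" already present; 5 new (o, r, s, a, r)
  "tador" → prefix "ta" already present; 3 new (d, o, r)
Total nodes = 5 + 6 + 2 + 5 + 8 + 2 + 3 + 3 + 2 + 3 + 2 + 5 + 3 = 49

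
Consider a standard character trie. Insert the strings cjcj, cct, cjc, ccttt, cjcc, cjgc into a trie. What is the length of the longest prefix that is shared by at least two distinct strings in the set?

The deepest shared node is where two words last agree before diverging.
"cct" and "ccttt" agree on "cct" (3 characters) before diverging; nothing deeper is shared.
Longest shared-prefix length: 3

3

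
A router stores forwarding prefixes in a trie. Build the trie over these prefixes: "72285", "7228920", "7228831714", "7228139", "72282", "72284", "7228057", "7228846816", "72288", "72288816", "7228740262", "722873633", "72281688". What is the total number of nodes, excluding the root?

43

For each word, the new-node count is its length minus the longest prefix already in the trie:
  "72285" → 5 new (7, 2, 2, 8, 5)
  "7228920" → prefix "7228" already present; 3 new (9, 2, 0)
  "7228831714" → prefix "7228" already present; 6 new (8, 3, 1, 7, 1, 4)
  "7228139" → prefix "7228" already present; 3 new (1, 3, 9)
  "72282" → prefix "7228" already present; 1 new (2)
  "72284" → prefix "7228" already present; 1 new (4)
  "7228057" → prefix "7228" already present; 3 new (0, 5, 7)
  "7228846816" → prefix "72288" already present; 5 new (4, 6, 8, 1, 6)
  "72288" → prefix "72288" already present; 0 new (none)
  "72288816" → prefix "72288" already present; 3 new (8, 1, 6)
  "7228740262" → prefix "7228" already present; 6 new (7, 4, 0, 2, 6, 2)
  "722873633" → prefix "72287" already present; 4 new (3, 6, 3, 3)
  "72281688" → prefix "72281" already present; 3 new (6, 8, 8)
Total nodes = 5 + 3 + 6 + 3 + 1 + 1 + 3 + 5 + 0 + 3 + 6 + 4 + 3 = 43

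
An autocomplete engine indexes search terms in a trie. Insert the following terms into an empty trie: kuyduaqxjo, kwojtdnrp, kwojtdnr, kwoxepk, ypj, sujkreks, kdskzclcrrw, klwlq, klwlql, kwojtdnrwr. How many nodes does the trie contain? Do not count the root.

50

For each word, the new-node count is its length minus the longest prefix already in the trie:
  "kuyduaqxjo" → 10 new (k, u, y, d, u, a, q, x, j, o)
  "kwojtdnrp" → prefix "k" already present; 8 new (w, o, j, t, d, n, r, p)
  "kwojtdnr" → prefix "kwojtdnr" already present; 0 new (none)
  "kwoxepk" → prefix "kwo" already present; 4 new (x, e, p, k)
  "ypj" → 3 new (y, p, j)
  "sujkreks" → 8 new (s, u, j, k, r, e, k, s)
  "kdskzclcrrw" → prefix "k" already present; 10 new (d, s, k, z, c, l, c, r, r, w)
  "klwlq" → prefix "k" already present; 4 new (l, w, l, q)
  "klwlql" → prefix "klwlq" already present; 1 new (l)
  "kwojtdnrwr" → prefix "kwojtdnr" already present; 2 new (w, r)
Total nodes = 10 + 8 + 0 + 4 + 3 + 8 + 10 + 4 + 1 + 2 = 50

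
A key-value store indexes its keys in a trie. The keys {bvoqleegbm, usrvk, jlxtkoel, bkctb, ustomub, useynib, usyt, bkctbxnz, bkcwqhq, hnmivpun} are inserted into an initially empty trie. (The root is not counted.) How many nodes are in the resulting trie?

54

For each word, the new-node count is its length minus the longest prefix already in the trie:
  "bvoqleegbm" → 10 new (b, v, o, q, l, e, e, g, b, m)
  "usrvk" → 5 new (u, s, r, v, k)
  "jlxtkoel" → 8 new (j, l, x, t, k, o, e, l)
  "bkctb" → prefix "b" already present; 4 new (k, c, t, b)
  "ustomub" → prefix "us" already present; 5 new (t, o, m, u, b)
  "useynib" → prefix "us" already present; 5 new (e, y, n, i, b)
  "usyt" → prefix "us" already present; 2 new (y, t)
  "bkctbxnz" → prefix "bkctb" already present; 3 new (x, n, z)
  "bkcwqhq" → prefix "bkc" already present; 4 new (w, q, h, q)
  "hnmivpun" → 8 new (h, n, m, i, v, p, u, n)
Total nodes = 10 + 5 + 8 + 4 + 5 + 5 + 2 + 3 + 4 + 8 = 54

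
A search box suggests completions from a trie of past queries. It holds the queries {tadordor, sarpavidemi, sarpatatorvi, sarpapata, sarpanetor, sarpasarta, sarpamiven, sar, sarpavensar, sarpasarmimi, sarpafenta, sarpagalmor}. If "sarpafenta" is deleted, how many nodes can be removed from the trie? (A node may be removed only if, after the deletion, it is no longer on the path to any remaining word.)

5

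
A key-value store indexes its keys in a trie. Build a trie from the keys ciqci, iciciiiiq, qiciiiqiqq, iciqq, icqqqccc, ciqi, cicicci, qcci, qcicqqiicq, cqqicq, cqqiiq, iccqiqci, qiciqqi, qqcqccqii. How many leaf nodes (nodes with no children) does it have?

Leaves are exactly the stored words that no other stored word extends.
Those words: "cicicci", "ciqci", "ciqi", "cqqicq", "cqqiiq", "iccqiqci", "iciciiiiq", "iciqq", "icqqqccc", "qcci", "qcicqqiicq", "qiciiiqiqq", "qiciqqi", "qqcqccqii"
Leaf count: 14

14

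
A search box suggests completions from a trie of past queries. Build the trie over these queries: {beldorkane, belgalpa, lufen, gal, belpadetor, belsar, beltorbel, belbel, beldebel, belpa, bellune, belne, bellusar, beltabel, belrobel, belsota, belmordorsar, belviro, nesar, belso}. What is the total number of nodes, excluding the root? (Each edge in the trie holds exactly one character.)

Count nodes per top-level branch (shared prefixes stored once):
  'b'-branch (belbel, beldebel, beldorkane, belgalpa, bellune, bellusar, belmordorsar, belne, belpa, belpadetor, belrobel, belsar, belso, belsota, beltabel, beltorbel, belviro): 72 nodes
  'g'-branch (gal): 3 nodes
  'l'-branch (lufen): 5 nodes
  'n'-branch (nesar): 5 nodes
Sum: 85

85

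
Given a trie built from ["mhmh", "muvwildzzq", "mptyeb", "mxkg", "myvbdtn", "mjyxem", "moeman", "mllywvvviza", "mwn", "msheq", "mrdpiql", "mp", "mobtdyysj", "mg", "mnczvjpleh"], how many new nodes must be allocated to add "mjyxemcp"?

Walking "mjyxemcp" from the root, the first 6 characters ("mjyxem") follow existing edges; "c" is the first miss.
New nodes needed: |"mjyxemcp"| − 6 = 8 − 6 = 2.

2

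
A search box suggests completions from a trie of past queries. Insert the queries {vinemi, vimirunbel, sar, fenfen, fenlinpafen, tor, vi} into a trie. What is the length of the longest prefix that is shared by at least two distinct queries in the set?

3

Equivalently: take the maximum, over all pairs, of their longest common prefix length.
"fenfen" and "fenlinpafen" agree on "fen" (3 characters) before diverging; nothing deeper is shared.
Longest shared-prefix length: 3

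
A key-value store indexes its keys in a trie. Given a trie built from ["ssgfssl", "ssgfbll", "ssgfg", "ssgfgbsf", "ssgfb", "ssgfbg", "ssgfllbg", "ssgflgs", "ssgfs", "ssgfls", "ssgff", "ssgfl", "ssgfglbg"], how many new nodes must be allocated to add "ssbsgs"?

4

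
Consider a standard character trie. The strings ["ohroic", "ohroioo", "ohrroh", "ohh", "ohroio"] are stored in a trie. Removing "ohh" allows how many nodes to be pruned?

Walk "ohh" from the leaf back toward the root, removing each node that no remaining word uses.
The suffix "h" (1 node) is used only by "ohh"; the node for "oh" still has the child "r", so pruning stops there.
Nodes removed: 1

1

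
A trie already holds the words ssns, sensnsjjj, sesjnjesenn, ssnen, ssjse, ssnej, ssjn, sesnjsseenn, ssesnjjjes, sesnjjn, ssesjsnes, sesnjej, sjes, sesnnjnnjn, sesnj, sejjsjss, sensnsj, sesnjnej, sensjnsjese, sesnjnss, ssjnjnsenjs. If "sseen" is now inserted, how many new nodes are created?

2

"sse" is already a path in the trie; the remaining "en" must be added.
Each of the 2 remaining characters creates one node.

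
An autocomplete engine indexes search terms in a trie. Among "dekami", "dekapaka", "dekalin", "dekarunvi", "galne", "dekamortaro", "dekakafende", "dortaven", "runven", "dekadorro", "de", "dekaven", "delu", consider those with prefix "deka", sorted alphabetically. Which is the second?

dekakafende

Filter for "deka…" and sort: "dekadorro", "dekakafende", "dekalin", "dekami", "dekamortaro", "dekapaka", "dekarunvi", "dekaven"
The 2nd is dekakafende.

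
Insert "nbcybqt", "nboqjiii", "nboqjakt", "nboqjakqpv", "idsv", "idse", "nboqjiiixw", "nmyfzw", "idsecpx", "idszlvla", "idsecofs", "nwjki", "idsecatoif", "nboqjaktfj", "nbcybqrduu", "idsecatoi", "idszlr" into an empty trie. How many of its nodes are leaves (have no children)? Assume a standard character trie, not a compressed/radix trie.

13

A leaf is a node with no children — equivalently, the end of a word that is not a proper prefix of any other stored word.
Those words: "idsecatoif", "idsecofs", "idsecpx", "idsv", "idszlr", "idszlvla", "nbcybqrduu", "nbcybqt", "nboqjakqpv", "nboqjaktfj", "nboqjiiixw", "nmyfzw", "nwjki"
Leaf count: 13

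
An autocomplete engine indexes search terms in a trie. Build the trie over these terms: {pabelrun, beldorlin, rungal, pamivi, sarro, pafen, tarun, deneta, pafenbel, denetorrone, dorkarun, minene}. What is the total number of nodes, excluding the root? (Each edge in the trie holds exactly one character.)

68

For each word, the new-node count is its length minus the longest prefix already in the trie:
  "pabelrun" → 8 new (p, a, b, e, l, r, u, n)
  "beldorlin" → 9 new (b, e, l, d, o, r, l, i, n)
  "rungal" → 6 new (r, u, n, g, a, l)
  "pamivi" → prefix "pa" already present; 4 new (m, i, v, i)
  "sarro" → 5 new (s, a, r, r, o)
  "pafen" → prefix "pa" already present; 3 new (f, e, n)
  "tarun" → 5 new (t, a, r, u, n)
  "deneta" → 6 new (d, e, n, e, t, a)
  "pafenbel" → prefix "pafen" already present; 3 new (b, e, l)
  "denetorrone" → prefix "denet" already present; 6 new (o, r, r, o, n, e)
  "dorkarun" → prefix "d" already present; 7 new (o, r, k, a, r, u, n)
  "minene" → 6 new (m, i, n, e, n, e)
Total nodes = 8 + 9 + 6 + 4 + 5 + 3 + 5 + 6 + 3 + 6 + 7 + 6 = 68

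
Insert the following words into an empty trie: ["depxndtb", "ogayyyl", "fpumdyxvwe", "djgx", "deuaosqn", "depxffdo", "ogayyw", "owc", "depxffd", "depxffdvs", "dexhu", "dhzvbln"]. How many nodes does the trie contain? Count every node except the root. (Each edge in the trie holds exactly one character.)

Trace insertions, counting only characters that open a new branch:
  "depxndtb" → 8 new (d, e, p, x, n, d, t, b)
  "ogayyyl" → 7 new (o, g, a, y, y, y, l)
  "fpumdyxvwe" → 10 new (f, p, u, m, d, y, x, v, w, e)
  "djgx" → prefix "d" already present; 3 new (j, g, x)
  "deuaosqn" → prefix "de" already present; 6 new (u, a, o, s, q, n)
  "depxffdo" → prefix "depx" already present; 4 new (f, f, d, o)
  "ogayyw" → prefix "ogayy" already present; 1 new (w)
  "owc" → prefix "o" already present; 2 new (w, c)
  "depxffd" → prefix "depxffd" already present; 0 new (none)
  "depxffdvs" → prefix "depxffd" already present; 2 new (v, s)
  "dexhu" → prefix "de" already present; 3 new (x, h, u)
  "dhzvbln" → prefix "d" already present; 6 new (h, z, v, b, l, n)
Total nodes = 8 + 7 + 10 + 3 + 6 + 4 + 1 + 2 + 0 + 2 + 3 + 6 = 52

52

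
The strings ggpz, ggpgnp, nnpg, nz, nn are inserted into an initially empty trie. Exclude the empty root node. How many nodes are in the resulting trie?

Trie structure (* marks end of a word):
(root)
├─ g
│  └─ g
│     └─ p
│        ├─ g
│        │  └─ n
│        │     └─ p *
│        └─ z *
└─ n
   ├─ n *
   │  └─ p
   │     └─ g *
   └─ z *
Counting every labelled node above: 12.

12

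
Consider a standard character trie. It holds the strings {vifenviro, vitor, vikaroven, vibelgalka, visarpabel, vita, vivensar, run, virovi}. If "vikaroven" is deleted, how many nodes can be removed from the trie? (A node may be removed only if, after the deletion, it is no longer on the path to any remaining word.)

7

After clearing the end-marker at "vikaroven", prune upward until reaching a node still needed by another word.
The suffix "karoven" (7 nodes) is used only by "vikaroven"; the node for "vi" still has the child "f", so pruning stops there.
Nodes removed: 7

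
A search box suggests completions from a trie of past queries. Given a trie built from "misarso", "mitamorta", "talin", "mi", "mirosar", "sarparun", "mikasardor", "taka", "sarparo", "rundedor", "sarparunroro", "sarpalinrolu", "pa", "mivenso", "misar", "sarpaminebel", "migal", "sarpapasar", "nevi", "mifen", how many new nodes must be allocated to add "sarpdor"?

3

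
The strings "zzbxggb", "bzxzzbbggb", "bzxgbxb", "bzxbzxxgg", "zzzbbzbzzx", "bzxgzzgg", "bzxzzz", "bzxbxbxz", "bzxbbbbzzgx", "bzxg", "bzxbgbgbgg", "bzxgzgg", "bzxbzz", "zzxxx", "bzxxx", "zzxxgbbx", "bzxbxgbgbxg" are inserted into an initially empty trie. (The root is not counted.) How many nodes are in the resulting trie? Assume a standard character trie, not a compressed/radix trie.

75

Count nodes per top-level branch (shared prefixes stored once):
  'b'-branch (bzxbbbbzzgx, bzxbgbgbgg, bzxbxbxz, bzxbxgbgbxg, bzxbzxxgg, bzxbzz, bzxg, bzxgbxb, bzxgzgg, bzxgzzgg, bzxxx, bzxzzbbggb, bzxzzz): 53 nodes
  'z'-branch (zzbxggb, zzxxgbbx, zzxxx, zzzbbzbzzx): 22 nodes
Sum: 75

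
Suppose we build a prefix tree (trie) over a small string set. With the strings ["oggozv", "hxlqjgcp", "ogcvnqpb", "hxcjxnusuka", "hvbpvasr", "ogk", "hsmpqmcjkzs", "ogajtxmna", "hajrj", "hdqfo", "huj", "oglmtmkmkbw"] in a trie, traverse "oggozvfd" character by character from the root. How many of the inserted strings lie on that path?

1

Walk "oggozvfd" from the root; an end-of-word marker is hit whenever a stored word is a prefix of "oggozvfd".
Prefixes of the query that are stored words: "oggozv"
Count: 1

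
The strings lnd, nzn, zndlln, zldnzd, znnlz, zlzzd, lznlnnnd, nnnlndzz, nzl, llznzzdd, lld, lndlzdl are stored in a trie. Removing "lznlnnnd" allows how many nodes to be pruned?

Walk "lznlnnnd" from the leaf back toward the root, removing each node that no remaining word uses.
The suffix "znlnnnd" (7 nodes) is used only by "lznlnnnd"; the node for "l" still has the child "n", so pruning stops there.
Nodes removed: 7

7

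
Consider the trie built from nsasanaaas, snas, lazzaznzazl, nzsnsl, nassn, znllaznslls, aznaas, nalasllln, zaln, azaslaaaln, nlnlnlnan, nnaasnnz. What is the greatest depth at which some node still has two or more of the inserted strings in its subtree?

2

Look for the deepest trie node that still has at least two words in its subtree.
"azaslaaaln" and "aznaas" agree on "az" (2 characters) before diverging; nothing deeper is shared.
Longest shared-prefix length: 2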